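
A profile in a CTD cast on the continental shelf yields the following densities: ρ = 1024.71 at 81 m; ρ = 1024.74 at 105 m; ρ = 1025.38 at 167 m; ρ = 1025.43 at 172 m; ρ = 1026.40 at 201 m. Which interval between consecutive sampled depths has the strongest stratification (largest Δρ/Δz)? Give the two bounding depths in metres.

Compute the density gradient over each adjacent pair:
  81–105 m: Δρ/Δz = 0.03/24 = 1.3 × 10⁻³ kg m⁻⁴
  105–167 m: Δρ/Δz = 0.64/62 = 0.010 kg m⁻⁴
  167–172 m: Δρ/Δz = 0.05/5 = 0.010 kg m⁻⁴
  172–201 m: Δρ/Δz = 0.97/29 = 0.033 kg m⁻⁴
The largest gradient is in the 172–201 m interval — the pycnocline.

172–201 m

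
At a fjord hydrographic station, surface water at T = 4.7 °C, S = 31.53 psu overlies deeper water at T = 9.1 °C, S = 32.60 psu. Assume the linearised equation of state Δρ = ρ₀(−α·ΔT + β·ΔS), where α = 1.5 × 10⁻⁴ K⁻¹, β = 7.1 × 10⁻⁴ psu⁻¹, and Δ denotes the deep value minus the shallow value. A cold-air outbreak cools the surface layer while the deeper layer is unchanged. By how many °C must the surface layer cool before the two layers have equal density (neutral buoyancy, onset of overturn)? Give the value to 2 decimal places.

Neutral buoyancy requires Δρ = 0, i.e. −α(T_deep − T_surf′) + β(S_deep − S_surf) = 0.
T_surf′ = T_deep − (β/α)·ΔS = 9.1 − (7.1 × 10⁻⁴/1.5 × 10⁻⁴)·(+1.07) = 4.0353 °C.
Cooling required: 4.7 − (4.0353) = 0.6647 °C.

0.66 °C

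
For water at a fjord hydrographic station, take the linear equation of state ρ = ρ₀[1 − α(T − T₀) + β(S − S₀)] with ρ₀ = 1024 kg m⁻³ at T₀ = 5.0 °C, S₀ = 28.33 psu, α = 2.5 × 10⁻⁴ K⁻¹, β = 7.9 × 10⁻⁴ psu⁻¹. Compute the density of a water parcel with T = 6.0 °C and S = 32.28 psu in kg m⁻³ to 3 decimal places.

T − T₀ = +1.0 K, S − S₀ = +3.95 psu.
Bracket = 1 − α·(+1.0) + β·(+3.95) = 1 + (2.8705 × 10⁻³) = 1.0028705.
ρ = 1024 × 1.0028705 = 1026.939 kg m⁻³.

1026.939 kg m⁻³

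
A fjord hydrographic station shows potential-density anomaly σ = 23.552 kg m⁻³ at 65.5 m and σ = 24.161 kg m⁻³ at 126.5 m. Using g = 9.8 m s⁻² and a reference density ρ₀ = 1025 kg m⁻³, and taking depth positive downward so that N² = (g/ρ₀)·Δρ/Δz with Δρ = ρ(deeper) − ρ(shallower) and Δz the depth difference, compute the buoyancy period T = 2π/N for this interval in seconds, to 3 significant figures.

Δρ = 1024.161 − 1023.552 = 0.609 kg m⁻³ over Δz = 126.5 − 65.5 = 61 m.
N² = (9.8/1025) × (0.609/61) = 9.5453 × 10⁻⁵ s⁻².
N = √(9.5453 × 10⁻⁵) = 9.7700 × 10⁻³ rad s⁻¹, so T = 2π/N = 643.11 s ≈ 643 s.
A positive N² confirms static stability across the interval.

643 s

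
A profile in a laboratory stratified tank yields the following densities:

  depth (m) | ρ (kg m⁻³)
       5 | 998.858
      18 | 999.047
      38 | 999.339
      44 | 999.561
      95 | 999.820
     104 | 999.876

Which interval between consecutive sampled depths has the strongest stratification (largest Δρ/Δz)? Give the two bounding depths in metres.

38–44 m

Compute the density gradient over each adjacent pair:
  5–18 m: Δρ/Δz = 0.189/13 = 0.015 kg m⁻⁴
  18–38 m: Δρ/Δz = 0.292/20 = 0.015 kg m⁻⁴
  38–44 m: Δρ/Δz = 0.222/6 = 0.037 kg m⁻⁴
  44–95 m: Δρ/Δz = 0.259/51 = 5.1 × 10⁻³ kg m⁻⁴
  95–104 m: Δρ/Δz = 0.056/9 = 6.2 × 10⁻³ kg m⁻⁴
The largest gradient is in the 38–44 m interval — the pycnocline.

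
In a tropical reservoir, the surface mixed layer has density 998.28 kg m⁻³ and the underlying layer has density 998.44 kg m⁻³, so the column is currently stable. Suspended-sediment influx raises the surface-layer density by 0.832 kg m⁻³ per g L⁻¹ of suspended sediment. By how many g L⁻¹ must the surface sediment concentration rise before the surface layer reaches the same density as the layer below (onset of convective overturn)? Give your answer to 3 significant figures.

0.192 g L⁻¹

Density deficit of the surface layer: 998.44 − 998.28 = 0.16 kg m⁻³.
Required change = 0.16 / 0.832 = 0.192 g L⁻¹.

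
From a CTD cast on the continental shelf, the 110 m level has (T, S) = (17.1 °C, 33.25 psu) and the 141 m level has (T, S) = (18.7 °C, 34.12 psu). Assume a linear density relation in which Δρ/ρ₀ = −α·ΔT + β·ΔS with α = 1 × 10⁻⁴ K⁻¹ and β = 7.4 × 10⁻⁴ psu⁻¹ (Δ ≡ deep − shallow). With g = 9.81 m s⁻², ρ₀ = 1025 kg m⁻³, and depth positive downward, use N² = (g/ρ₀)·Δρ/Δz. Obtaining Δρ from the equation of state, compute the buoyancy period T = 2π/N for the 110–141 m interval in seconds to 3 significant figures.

ΔT = +1.6 K, ΔS = +0.87 psu (deep − shallow).
Δρ/ρ₀ = −αΔT + βΔS = -1.60 × 10⁻⁴ + 6.438 × 10⁻⁴ = 4.838 × 10⁻⁴, so Δρ ≈ 0.4959 kg m⁻³.
N² = (g/ρ₀)·Δρ/Δz = g·(Δρ/ρ₀)/Δz = 9.81 × 4.838 × 10⁻⁴ / 31 = 1.5310 × 10⁻⁴ s⁻².
N = √(1.5310 × 10⁻⁴) = 0.012373 rad s⁻¹ → T = 2π/N = 507.81 s ≈ 508 s.

508 s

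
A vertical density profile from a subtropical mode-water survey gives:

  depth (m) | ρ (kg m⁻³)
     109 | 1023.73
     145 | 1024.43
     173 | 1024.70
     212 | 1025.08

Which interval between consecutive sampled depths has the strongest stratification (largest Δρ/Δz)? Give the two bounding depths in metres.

109–145 m

Compute the density gradient over each adjacent pair:
  109–145 m: Δρ/Δz = 0.70/36 = 0.019 kg m⁻⁴
  145–173 m: Δρ/Δz = 0.27/28 = 9.6 × 10⁻³ kg m⁻⁴
  173–212 m: Δρ/Δz = 0.38/39 = 9.7 × 10⁻³ kg m⁻⁴
The largest gradient is in the 109–145 m interval — the pycnocline.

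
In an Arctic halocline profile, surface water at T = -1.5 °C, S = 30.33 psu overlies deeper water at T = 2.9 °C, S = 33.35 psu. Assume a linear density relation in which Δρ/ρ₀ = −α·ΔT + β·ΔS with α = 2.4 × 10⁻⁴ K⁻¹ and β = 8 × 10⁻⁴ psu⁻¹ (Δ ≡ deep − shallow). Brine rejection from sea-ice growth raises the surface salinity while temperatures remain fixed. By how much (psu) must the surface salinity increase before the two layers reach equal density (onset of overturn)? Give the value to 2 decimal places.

1.70 psu

Neutral buoyancy requires −α(T_deep − T_surf) + β(S_deep − S_surf′) = 0.
S_surf′ = S_deep − (α/β)·ΔT = 33.35 − (2.4 × 10⁻⁴/8 × 10⁻⁴)·(+4.4) = 32.0300 psu.
Increase required: 32.0300 − 30.33 = 1.7000 psu.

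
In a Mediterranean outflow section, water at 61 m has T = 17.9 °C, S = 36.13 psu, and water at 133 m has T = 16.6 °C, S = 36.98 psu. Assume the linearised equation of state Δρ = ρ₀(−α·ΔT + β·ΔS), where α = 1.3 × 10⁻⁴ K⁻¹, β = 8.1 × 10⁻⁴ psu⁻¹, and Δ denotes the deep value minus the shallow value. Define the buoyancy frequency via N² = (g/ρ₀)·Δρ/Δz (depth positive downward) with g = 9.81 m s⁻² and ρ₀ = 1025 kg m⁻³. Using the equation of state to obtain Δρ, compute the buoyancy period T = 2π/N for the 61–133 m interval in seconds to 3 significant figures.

581 s

ΔT = -1.3 K, ΔS = +0.85 psu (deep − shallow).
Δρ/ρ₀ = −αΔT + βΔS = 1.69 × 10⁻⁴ + 6.885 × 10⁻⁴ = 8.575 × 10⁻⁴, so Δρ ≈ 0.8789 kg m⁻³.
N² = (g/ρ₀)·Δρ/Δz = g·(Δρ/ρ₀)/Δz = 9.81 × 8.575 × 10⁻⁴ / 72 = 1.1683 × 10⁻⁴ s⁻².
N = √(1.1683 × 10⁻⁴) = 0.010809 rad s⁻¹ → T = 2π/N = 581.29 s ≈ 581 s.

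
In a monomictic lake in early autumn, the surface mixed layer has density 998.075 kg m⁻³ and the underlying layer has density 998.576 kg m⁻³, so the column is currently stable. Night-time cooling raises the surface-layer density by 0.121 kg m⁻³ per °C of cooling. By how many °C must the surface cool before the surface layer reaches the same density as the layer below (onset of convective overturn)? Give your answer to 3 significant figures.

4.14 °C

Density deficit of the surface layer: 998.576 − 998.075 = 0.501 kg m⁻³.
Required change = 0.501 / 0.121 = 4.14 °C.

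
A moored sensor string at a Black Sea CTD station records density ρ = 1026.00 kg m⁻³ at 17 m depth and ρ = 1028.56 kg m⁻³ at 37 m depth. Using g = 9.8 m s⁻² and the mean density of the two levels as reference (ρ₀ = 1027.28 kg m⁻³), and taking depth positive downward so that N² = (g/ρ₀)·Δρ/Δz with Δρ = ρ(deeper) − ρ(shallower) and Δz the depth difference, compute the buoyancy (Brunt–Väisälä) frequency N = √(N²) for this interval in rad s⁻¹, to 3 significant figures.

Δρ = 1028.56 − 1026.00 = 2.56 kg m⁻³ over Δz = 37 − 17 = 20 m.
N² = (9.8/1027.28) × (2.56/20) = 1.2211 × 10⁻³ s⁻².
N = √(1.2211 × 10⁻³) = 0.034944 rad s⁻¹ ≈ 0.0349 rad s⁻¹.
N² > 0, so the interval is statically stable.

0.0349 rad s⁻¹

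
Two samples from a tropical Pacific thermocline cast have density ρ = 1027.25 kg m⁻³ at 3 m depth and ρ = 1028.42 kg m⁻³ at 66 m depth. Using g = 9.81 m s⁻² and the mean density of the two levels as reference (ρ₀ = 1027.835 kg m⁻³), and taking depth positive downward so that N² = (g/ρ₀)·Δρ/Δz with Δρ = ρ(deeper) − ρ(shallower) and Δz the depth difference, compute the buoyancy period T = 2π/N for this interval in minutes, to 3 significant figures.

7.87 min

Δρ = 1028.42 − 1027.25 = 1.17 kg m⁻³ over Δz = 66 − 3 = 63 m.
N² = (9.81/1027.835) × (1.17/63) = 1.7725 × 10⁻⁴ s⁻².
N = √(1.7725 × 10⁻⁴) = 0.013314 rad s⁻¹, so T = 2π/N = 471.92 s = 7.8653 min ≈ 7.87 min.
A positive N² confirms static stability across the interval.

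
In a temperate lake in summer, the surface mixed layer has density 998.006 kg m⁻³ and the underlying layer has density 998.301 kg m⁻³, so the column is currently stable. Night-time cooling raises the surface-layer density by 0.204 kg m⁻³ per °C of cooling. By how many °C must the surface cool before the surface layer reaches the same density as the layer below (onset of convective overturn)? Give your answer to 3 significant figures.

Density deficit of the surface layer: 998.301 − 998.006 = 0.295 kg m⁻³.
Required change = 0.295 / 0.204 = 1.45 °C.

1.45 °C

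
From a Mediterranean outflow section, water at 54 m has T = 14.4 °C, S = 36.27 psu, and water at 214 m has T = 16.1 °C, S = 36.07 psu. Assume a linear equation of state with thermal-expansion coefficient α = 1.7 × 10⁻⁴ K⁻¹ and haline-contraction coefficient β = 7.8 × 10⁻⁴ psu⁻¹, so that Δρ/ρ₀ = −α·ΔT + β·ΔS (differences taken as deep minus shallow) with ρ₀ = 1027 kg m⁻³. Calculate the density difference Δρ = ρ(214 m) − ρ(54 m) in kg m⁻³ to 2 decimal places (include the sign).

ΔT = +1.7 K, ΔS = -0.20 psu (deep − shallow).
Δρ/ρ₀ = −(1.7 × 10⁻⁴)(+1.7) + (7.8 × 10⁻⁴)(-0.20) = -4.45 × 10⁻⁴.
Δρ = 1027 × (-4.45 × 10⁻⁴) = -0.46 kg m⁻³.
Negative Δρ: lighter below, statically unstable.

-0.46 kg m⁻³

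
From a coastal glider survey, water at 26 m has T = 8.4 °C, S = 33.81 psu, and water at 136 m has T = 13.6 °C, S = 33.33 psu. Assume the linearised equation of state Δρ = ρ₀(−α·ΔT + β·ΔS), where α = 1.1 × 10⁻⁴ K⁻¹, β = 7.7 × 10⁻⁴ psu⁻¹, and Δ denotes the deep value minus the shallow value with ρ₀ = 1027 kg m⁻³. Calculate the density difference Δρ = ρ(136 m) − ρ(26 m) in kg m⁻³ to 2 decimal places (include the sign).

-0.97 kg m⁻³

ΔT = +5.2 K, ΔS = -0.48 psu (deep − shallow).
Δρ/ρ₀ = −(1.1 × 10⁻⁴)(+5.2) + (7.7 × 10⁻⁴)(-0.48) = -9.416 × 10⁻⁴.
Δρ = 1027 × (-9.416 × 10⁻⁴) = -0.97 kg m⁻³.
Negative Δρ: lighter below, statically unstable.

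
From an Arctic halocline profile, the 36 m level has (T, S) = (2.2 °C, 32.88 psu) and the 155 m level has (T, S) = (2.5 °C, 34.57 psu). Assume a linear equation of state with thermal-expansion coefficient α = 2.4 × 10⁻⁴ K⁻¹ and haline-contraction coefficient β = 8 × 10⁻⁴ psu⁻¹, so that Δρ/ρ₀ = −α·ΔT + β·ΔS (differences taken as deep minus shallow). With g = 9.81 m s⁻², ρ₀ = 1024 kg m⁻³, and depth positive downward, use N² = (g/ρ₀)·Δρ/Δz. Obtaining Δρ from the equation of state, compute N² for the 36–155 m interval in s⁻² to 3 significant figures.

1.06 × 10⁻⁴ s⁻²

ΔT = +0.3 K, ΔS = +1.69 psu (deep − shallow).
Δρ/ρ₀ = −αΔT + βΔS = -7.20 × 10⁻⁵ + 1.352 × 10⁻³ = 1.28 × 10⁻³, so Δρ ≈ 1.311 kg m⁻³.
N² = (g/ρ₀)·Δρ/Δz = g·(Δρ/ρ₀)/Δz = 9.81 × 1.28 × 10⁻³ / 119 = 1.0552 × 10⁻⁴ s⁻² ≈ 1.06 × 10⁻⁴ s⁻².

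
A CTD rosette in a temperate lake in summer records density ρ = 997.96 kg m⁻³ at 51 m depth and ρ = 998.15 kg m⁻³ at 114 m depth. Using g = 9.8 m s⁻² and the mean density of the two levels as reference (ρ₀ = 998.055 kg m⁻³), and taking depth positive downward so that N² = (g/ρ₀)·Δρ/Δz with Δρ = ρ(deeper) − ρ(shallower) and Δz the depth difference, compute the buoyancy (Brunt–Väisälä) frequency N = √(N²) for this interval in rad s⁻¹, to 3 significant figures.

5.44 × 10⁻³ rad s⁻¹

Δρ = 998.15 − 997.96 = 0.19 kg m⁻³ over Δz = 114 − 51 = 63 m.
N² = (9.8/998.055) × (0.19/63) = 2.9613 × 10⁻⁵ s⁻².
N = √(2.9613 × 10⁻⁵) = 5.4418 × 10⁻³ rad s⁻¹ ≈ 5.44 × 10⁻³ rad s⁻¹.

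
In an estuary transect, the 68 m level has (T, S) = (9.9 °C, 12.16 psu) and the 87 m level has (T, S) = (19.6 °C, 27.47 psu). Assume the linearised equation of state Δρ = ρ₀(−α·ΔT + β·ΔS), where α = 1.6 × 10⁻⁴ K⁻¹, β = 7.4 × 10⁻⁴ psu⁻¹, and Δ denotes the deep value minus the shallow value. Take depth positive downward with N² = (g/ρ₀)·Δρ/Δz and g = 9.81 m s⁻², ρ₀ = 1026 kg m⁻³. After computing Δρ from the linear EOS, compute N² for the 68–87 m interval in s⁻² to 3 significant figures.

ΔT = +9.7 K, ΔS = +15.31 psu (deep − shallow).
Δρ/ρ₀ = −αΔT + βΔS = -1.552 × 10⁻³ + 0.0113294 = 9.7774 × 10⁻³, so Δρ ≈ 10.03 kg m⁻³.
N² = (g/ρ₀)·Δρ/Δz = g·(Δρ/ρ₀)/Δz = 9.81 × 9.7774 × 10⁻³ / 19 = 5.0482 × 10⁻³ s⁻² ≈ 5.05 × 10⁻³ s⁻².

5.05 × 10⁻³ s⁻²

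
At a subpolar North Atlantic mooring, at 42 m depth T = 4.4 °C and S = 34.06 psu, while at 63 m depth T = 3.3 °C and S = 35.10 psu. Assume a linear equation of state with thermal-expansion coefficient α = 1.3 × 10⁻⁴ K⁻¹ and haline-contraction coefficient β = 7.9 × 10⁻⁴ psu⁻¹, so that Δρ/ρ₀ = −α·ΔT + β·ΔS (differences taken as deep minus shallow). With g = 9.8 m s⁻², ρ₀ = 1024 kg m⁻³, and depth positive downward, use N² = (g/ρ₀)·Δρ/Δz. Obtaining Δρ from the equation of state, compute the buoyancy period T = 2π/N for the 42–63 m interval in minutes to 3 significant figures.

4.94 min

ΔT = -1.1 K, ΔS = +1.04 psu (deep − shallow).
Δρ/ρ₀ = −αΔT + βΔS = 1.43 × 10⁻⁴ + 8.216 × 10⁻⁴ = 9.646 × 10⁻⁴, so Δρ ≈ 0.9878 kg m⁻³.
N² = (g/ρ₀)·Δρ/Δz = g·(Δρ/ρ₀)/Δz = 9.8 × 9.646 × 10⁻⁴ / 21 = 4.5015 × 10⁻⁴ s⁻².
N = √(4.5015 × 10⁻⁴) = 0.021217 rad s⁻¹ → T = 2π/N = 296.14 s = 4.9357 min ≈ 4.94 min.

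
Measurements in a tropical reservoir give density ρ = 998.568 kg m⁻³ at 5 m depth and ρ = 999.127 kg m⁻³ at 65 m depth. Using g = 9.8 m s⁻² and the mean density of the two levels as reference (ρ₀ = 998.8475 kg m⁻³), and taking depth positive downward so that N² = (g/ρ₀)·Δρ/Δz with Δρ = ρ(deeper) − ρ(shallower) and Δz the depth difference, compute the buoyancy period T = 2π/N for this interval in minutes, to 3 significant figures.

11.0 min

Δρ = 999.127 − 998.568 = 0.559 kg m⁻³ over Δz = 65 − 5 = 60 m.
N² = (9.8/998.8475) × (0.559/60) = 9.1409 × 10⁻⁵ s⁻².
N = √(9.1409 × 10⁻⁵) = 9.5608 × 10⁻³ rad s⁻¹, so T = 2π/N = 657.18 s = 10.953 min ≈ 11.0 min.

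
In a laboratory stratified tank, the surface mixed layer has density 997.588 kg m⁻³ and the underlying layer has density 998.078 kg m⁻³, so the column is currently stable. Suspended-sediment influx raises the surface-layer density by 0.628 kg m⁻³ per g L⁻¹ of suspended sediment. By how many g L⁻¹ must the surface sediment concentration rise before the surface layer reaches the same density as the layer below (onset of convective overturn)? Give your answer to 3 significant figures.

0.780 g L⁻¹

Density deficit of the surface layer: 998.078 − 997.588 = 0.49 kg m⁻³.
Required change = 0.49 / 0.628 = 0.780 g L⁻¹.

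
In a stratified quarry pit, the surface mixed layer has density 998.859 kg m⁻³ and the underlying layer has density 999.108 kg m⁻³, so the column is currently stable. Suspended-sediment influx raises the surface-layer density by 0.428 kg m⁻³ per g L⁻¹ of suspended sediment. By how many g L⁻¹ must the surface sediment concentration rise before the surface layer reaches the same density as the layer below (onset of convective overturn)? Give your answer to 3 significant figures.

0.582 g L⁻¹

Density deficit of the surface layer: 999.108 − 998.859 = 0.249 kg m⁻³.
Required change = 0.249 / 0.428 = 0.582 g L⁻¹.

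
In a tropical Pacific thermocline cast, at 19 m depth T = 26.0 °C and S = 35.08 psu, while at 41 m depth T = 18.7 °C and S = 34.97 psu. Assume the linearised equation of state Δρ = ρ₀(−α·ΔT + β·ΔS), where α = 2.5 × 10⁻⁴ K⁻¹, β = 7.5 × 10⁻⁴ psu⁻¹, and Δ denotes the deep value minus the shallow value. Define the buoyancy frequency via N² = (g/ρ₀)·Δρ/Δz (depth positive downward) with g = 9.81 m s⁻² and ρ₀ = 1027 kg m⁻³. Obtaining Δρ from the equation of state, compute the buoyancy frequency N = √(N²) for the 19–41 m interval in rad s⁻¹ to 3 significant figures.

0.0279 rad s⁻¹

ΔT = -7.3 K, ΔS = -0.11 psu (deep − shallow).
Δρ/ρ₀ = −αΔT + βΔS = 1.825 × 10⁻³ − 8.25 × 10⁻⁵ = 1.7425 × 10⁻³, so Δρ ≈ 1.790 kg m⁻³.
N² = (g/ρ₀)·Δρ/Δz = g·(Δρ/ρ₀)/Δz = 9.81 × 1.7425 × 10⁻³ / 22 = 7.7700 × 10⁻⁴ s⁻².
N = √(7.7700 × 10⁻⁴) = 0.027875 rad s⁻¹ ≈ 0.0279 rad s⁻¹.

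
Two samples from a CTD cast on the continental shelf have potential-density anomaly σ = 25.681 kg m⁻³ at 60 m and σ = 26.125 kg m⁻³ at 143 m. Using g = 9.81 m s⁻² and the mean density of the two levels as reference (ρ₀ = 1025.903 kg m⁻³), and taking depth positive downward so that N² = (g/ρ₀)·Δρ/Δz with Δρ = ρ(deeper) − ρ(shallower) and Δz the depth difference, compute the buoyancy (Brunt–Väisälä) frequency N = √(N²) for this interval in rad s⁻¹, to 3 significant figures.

Δρ = 1026.125 − 1025.681 = 0.444 kg m⁻³ over Δz = 143 − 60 = 83 m.
N² = (9.81/1025.903) × (0.444/83) = 5.1153 × 10⁻⁵ s⁻².
N = √(5.1153 × 10⁻⁵) = 7.1521 × 10⁻³ rad s⁻¹ ≈ 7.15 × 10⁻³ rad s⁻¹.

7.15 × 10⁻³ rad s⁻¹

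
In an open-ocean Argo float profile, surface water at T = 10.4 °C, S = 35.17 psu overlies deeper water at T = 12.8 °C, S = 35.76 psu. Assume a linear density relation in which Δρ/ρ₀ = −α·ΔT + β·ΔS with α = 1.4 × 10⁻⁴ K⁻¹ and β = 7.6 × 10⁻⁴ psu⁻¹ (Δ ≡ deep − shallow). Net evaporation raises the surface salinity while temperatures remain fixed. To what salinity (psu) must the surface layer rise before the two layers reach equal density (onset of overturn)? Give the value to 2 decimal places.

35.32 psu

Neutral buoyancy requires −α(T_deep − T_surf) + β(S_deep − S_surf′) = 0.
S_surf′ = S_deep − (α/β)·ΔT = 35.76 − (1.4 × 10⁻⁴/7.6 × 10⁻⁴)·(+2.4) = 35.3179 psu.
Increase required: 35.3179 − 35.17 = 0.1479 psu.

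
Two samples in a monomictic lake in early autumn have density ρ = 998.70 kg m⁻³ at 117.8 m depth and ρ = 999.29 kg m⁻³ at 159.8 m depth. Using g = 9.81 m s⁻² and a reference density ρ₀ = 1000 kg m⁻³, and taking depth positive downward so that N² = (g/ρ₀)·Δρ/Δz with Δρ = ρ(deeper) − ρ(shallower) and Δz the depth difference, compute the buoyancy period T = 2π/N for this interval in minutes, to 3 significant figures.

8.92 min

Δρ = 999.29 − 998.70 = 0.59 kg m⁻³ over Δz = 159.8 − 117.8 = 42 m.
N² = (9.81/1000) × (0.59/42) = 1.3781 × 10⁻⁴ s⁻².
N = √(1.3781 × 10⁻⁴) = 0.011739 rad s⁻¹, so T = 2π/N = 535.24 s = 8.9207 min ≈ 8.92 min.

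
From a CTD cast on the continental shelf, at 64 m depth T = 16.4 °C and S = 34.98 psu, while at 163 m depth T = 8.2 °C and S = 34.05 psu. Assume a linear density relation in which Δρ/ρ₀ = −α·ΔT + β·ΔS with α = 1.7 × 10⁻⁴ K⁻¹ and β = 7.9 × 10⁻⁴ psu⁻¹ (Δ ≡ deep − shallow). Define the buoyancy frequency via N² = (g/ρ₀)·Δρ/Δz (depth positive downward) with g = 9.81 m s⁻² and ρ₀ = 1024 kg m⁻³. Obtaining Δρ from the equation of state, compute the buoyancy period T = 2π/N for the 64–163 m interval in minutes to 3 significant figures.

13.0 min

ΔT = -8.2 K, ΔS = -0.93 psu (deep − shallow).
Δρ/ρ₀ = −αΔT + βΔS = 1.394 × 10⁻³ − 7.347 × 10⁻⁴ = 6.593 × 10⁻⁴, so Δρ ≈ 0.6751 kg m⁻³.
N² = (g/ρ₀)·Δρ/Δz = g·(Δρ/ρ₀)/Δz = 9.81 × 6.593 × 10⁻⁴ / 99 = 6.5331 × 10⁻⁵ s⁻².
N = √(6.5331 × 10⁻⁵) = 8.0828 × 10⁻³ rad s⁻¹ → T = 2π/N = 777.35 s = 12.956 min ≈ 13.0 min.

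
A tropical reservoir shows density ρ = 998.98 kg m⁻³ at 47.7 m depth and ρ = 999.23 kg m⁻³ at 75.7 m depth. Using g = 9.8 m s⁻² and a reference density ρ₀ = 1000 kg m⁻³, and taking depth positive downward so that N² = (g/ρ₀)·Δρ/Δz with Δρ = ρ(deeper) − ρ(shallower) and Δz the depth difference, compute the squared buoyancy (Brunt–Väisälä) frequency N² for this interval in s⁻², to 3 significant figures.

8.75 × 10⁻⁵ s⁻²

Δρ = 999.23 − 998.98 = 0.25 kg m⁻³ over Δz = 75.7 − 47.7 = 28 m.
N² = (9.8/1000) × (0.25/28) = 8.7500 × 10⁻⁵ s⁻² ≈ 8.75 × 10⁻⁵ s⁻².
Since Δρ > 0 the layer is stably stratified.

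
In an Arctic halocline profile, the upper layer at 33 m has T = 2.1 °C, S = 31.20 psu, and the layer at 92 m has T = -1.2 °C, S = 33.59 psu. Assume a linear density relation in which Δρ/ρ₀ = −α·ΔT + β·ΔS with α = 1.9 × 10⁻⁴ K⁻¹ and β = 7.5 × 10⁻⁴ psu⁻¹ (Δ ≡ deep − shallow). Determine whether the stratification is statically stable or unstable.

ΔT = -1.2 − 2.1 = -3.3 K and ΔS = 33.59 − 31.20 = +2.39 psu (deep − shallow).
−αΔT = 6.27 × 10⁻⁴; βΔS = 1.7925 × 10⁻³; sum Δρ/ρ₀ = 2.4195 × 10⁻³.
Δρ/ρ₀ > 0, so Δρ > 0: deeper water is denser → statically stable.

stable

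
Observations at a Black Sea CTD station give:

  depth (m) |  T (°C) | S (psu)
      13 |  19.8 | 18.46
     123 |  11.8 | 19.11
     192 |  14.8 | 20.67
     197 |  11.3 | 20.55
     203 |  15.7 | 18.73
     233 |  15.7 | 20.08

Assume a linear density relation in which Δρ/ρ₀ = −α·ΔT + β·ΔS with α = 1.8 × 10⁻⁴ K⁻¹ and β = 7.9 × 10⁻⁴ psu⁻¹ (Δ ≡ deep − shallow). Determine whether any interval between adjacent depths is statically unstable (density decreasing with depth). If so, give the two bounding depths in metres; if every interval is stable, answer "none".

197–203 m

Evaluate Δρ/ρ₀ = −αΔT + βΔS across each adjacent pair:
  13–123 m: −αΔT+βΔS = −(1.8 × 10⁻⁴)(-8.0)+(7.9 × 10⁻⁴)(+0.65) = 2.0 × 10⁻³ → stable
  123–192 m: −αΔT+βΔS = −(1.8 × 10⁻⁴)(+3.0)+(7.9 × 10⁻⁴)(+1.56) = 6.9 × 10⁻⁴ → stable
  192–197 m: −αΔT+βΔS = −(1.8 × 10⁻⁴)(-3.5)+(7.9 × 10⁻⁴)(-0.12) = 5.4 × 10⁻⁴ → stable
  197–203 m: −αΔT+βΔS = −(1.8 × 10⁻⁴)(+4.4)+(7.9 × 10⁻⁴)(-1.82) = -2.2 × 10⁻³ → UNSTABLE
  203–233 m: −αΔT+βΔS = −(1.8 × 10⁻⁴)(+0.0)+(7.9 × 10⁻⁴)(+1.35) = 1.1 × 10⁻³ → stable
The 197–203 m interval has Δρ < 0: lighter water underlies denser water.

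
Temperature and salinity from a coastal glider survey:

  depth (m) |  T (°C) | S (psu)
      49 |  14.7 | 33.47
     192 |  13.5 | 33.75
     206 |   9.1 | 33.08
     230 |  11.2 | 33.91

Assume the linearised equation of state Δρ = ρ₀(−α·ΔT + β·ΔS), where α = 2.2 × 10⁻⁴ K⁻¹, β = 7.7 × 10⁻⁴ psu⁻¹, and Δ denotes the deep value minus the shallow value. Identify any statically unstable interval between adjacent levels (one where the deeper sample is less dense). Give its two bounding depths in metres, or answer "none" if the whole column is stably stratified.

none

Evaluate Δρ/ρ₀ = −αΔT + βΔS across each adjacent pair:
  49–192 m: −αΔT+βΔS = −(2.2 × 10⁻⁴)(-1.2)+(7.7 × 10⁻⁴)(+0.28) = 4.8 × 10⁻⁴ → stable
  192–206 m: −αΔT+βΔS = −(2.2 × 10⁻⁴)(-4.4)+(7.7 × 10⁻⁴)(-0.67) = 4.5 × 10⁻⁴ → stable
  206–230 m: −αΔT+βΔS = −(2.2 × 10⁻⁴)(+2.1)+(7.7 × 10⁻⁴)(+0.83) = 1.8 × 10⁻⁴ → stable
Every interval has Δρ > 0: the column is stably stratified throughout.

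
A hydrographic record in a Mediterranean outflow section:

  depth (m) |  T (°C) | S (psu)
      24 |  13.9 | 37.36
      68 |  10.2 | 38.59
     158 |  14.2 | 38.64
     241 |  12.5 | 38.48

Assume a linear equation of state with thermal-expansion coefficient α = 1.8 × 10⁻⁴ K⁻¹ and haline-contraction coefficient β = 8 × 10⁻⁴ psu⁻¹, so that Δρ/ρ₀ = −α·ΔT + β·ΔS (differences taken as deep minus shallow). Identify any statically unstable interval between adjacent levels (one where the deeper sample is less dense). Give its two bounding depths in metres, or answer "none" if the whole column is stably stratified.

Evaluate Δρ/ρ₀ = −αΔT + βΔS across each adjacent pair:
  24–68 m: −αΔT+βΔS = −(1.8 × 10⁻⁴)(-3.7)+(8 × 10⁻⁴)(+1.23) = 1.6 × 10⁻³ → stable
  68–158 m: −αΔT+βΔS = −(1.8 × 10⁻⁴)(+4.0)+(8 × 10⁻⁴)(+0.05) = -6.8 × 10⁻⁴ → UNSTABLE
  158–241 m: −αΔT+βΔS = −(1.8 × 10⁻⁴)(-1.7)+(8 × 10⁻⁴)(-0.16) = 1.8 × 10⁻⁴ → stable
The 68–158 m interval has Δρ < 0: lighter water underlies denser water.

68–158 m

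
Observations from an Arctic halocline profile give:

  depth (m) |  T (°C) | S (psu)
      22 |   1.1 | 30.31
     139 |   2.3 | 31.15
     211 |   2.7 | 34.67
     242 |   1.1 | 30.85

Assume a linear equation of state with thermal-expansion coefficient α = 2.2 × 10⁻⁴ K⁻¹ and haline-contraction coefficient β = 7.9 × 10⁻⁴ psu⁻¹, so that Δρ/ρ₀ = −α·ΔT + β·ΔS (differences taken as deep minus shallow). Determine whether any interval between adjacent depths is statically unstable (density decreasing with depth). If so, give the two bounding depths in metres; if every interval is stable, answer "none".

211–242 m

Evaluate Δρ/ρ₀ = −αΔT + βΔS across each adjacent pair:
  22–139 m: −αΔT+βΔS = −(2.2 × 10⁻⁴)(+1.2)+(7.9 × 10⁻⁴)(+0.84) = 4.0 × 10⁻⁴ → stable
  139–211 m: −αΔT+βΔS = −(2.2 × 10⁻⁴)(+0.4)+(7.9 × 10⁻⁴)(+3.52) = 2.7 × 10⁻³ → stable
  211–242 m: −αΔT+βΔS = −(2.2 × 10⁻⁴)(-1.6)+(7.9 × 10⁻⁴)(-3.82) = -2.7 × 10⁻³ → UNSTABLE
The 211–242 m interval has Δρ < 0: lighter water underlies denser water.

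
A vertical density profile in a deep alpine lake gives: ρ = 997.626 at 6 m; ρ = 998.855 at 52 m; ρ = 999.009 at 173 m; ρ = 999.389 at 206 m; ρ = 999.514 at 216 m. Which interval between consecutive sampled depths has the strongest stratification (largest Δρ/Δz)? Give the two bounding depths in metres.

6–52 m

Compute the density gradient over each adjacent pair:
  6–52 m: Δρ/Δz = 1.229/46 = 0.027 kg m⁻⁴
  52–173 m: Δρ/Δz = 0.154/121 = 1.3 × 10⁻³ kg m⁻⁴
  173–206 m: Δρ/Δz = 0.380/33 = 0.012 kg m⁻⁴
  206–216 m: Δρ/Δz = 0.125/10 = 0.013 kg m⁻⁴
The largest gradient is in the 6–52 m interval — the pycnocline.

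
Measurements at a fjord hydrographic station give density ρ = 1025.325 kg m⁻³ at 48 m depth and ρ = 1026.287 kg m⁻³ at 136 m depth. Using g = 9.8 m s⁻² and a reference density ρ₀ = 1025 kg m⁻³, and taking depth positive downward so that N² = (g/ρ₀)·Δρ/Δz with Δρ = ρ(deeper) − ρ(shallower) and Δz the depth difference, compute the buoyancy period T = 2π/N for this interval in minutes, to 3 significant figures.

10.2 min

Δρ = 1026.287 − 1025.325 = 0.962 kg m⁻³ over Δz = 136 − 48 = 88 m.
N² = (9.8/1025) × (0.962/88) = 1.0452 × 10⁻⁴ s⁻².
N = √(1.0452 × 10⁻⁴) = 0.010224 rad s⁻¹, so T = 2π/N = 614.55 s = 10.242 min ≈ 10.2 min.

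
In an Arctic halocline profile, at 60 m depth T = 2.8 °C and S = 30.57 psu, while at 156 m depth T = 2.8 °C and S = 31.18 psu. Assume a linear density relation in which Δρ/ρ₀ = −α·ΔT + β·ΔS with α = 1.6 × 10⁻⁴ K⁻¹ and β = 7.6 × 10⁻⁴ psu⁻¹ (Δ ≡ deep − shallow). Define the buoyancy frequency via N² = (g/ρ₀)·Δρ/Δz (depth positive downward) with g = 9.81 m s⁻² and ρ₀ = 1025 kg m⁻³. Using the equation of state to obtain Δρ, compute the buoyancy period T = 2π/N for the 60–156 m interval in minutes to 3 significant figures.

15.2 min

ΔT = +0.0 K, ΔS = +0.61 psu (deep − shallow).
Δρ/ρ₀ = −αΔT + βΔS = 0 + 4.636 × 10⁻⁴ = 4.636 × 10⁻⁴, so Δρ ≈ 0.4752 kg m⁻³.
N² = (g/ρ₀)·Δρ/Δz = g·(Δρ/ρ₀)/Δz = 9.81 × 4.636 × 10⁻⁴ / 96 = 4.7374 × 10⁻⁵ s⁻².
N = √(4.7374 × 10⁻⁵) = 6.8829 × 10⁻³ rad s⁻¹ → T = 2π/N = 912.87 s = 15.214 min ≈ 15.2 min.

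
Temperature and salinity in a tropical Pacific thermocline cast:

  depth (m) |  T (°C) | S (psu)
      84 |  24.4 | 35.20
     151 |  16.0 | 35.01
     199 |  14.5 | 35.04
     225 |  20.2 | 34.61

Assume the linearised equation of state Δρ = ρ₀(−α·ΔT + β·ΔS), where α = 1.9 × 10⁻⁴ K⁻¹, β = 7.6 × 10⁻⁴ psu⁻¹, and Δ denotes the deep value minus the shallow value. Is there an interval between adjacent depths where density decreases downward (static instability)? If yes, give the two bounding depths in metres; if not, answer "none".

199–225 m

Evaluate Δρ/ρ₀ = −αΔT + βΔS across each adjacent pair:
  84–151 m: −αΔT+βΔS = −(1.9 × 10⁻⁴)(-8.4)+(7.6 × 10⁻⁴)(-0.19) = 1.5 × 10⁻³ → stable
  151–199 m: −αΔT+βΔS = −(1.9 × 10⁻⁴)(-1.5)+(7.6 × 10⁻⁴)(+0.03) = 3.1 × 10⁻⁴ → stable
  199–225 m: −αΔT+βΔS = −(1.9 × 10⁻⁴)(+5.7)+(7.6 × 10⁻⁴)(-0.43) = -1.4 × 10⁻³ → UNSTABLE
The 199–225 m interval has Δρ < 0: lighter water underlies denser water.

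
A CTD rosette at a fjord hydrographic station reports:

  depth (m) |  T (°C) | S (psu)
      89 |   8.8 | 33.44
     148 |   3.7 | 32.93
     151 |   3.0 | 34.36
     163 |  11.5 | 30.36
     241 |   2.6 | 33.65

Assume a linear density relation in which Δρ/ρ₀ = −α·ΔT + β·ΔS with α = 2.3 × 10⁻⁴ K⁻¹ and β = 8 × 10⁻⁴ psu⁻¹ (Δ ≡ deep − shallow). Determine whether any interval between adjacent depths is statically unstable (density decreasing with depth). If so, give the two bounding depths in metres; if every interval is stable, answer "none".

Evaluate Δρ/ρ₀ = −αΔT + βΔS across each adjacent pair:
  89–148 m: −αΔT+βΔS = −(2.3 × 10⁻⁴)(-5.1)+(8 × 10⁻⁴)(-0.51) = 7.6 × 10⁻⁴ → stable
  148–151 m: −αΔT+βΔS = −(2.3 × 10⁻⁴)(-0.7)+(8 × 10⁻⁴)(+1.43) = 1.3 × 10⁻³ → stable
  151–163 m: −αΔT+βΔS = −(2.3 × 10⁻⁴)(+8.5)+(8 × 10⁻⁴)(-4.00) = -5.2 × 10⁻³ → UNSTABLE
  163–241 m: −αΔT+βΔS = −(2.3 × 10⁻⁴)(-8.9)+(8 × 10⁻⁴)(+3.29) = 4.7 × 10⁻³ → stable
The 151–163 m interval has Δρ < 0: lighter water underlies denser water.

151–163 m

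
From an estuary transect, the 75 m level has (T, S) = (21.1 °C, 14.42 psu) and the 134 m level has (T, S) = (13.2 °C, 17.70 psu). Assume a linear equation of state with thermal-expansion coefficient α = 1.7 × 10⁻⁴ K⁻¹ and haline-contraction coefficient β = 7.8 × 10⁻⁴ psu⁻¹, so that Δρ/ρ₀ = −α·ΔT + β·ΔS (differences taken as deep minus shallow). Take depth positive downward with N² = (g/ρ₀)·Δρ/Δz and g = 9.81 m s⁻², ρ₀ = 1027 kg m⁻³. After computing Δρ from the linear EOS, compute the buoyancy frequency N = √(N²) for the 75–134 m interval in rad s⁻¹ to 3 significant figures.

ΔT = -7.9 K, ΔS = +3.28 psu (deep − shallow).
Δρ/ρ₀ = −αΔT + βΔS = 1.343 × 10⁻³ + 2.5584 × 10⁻³ = 3.9014 × 10⁻³, so Δρ ≈ 4.007 kg m⁻³.
N² = (g/ρ₀)·Δρ/Δz = g·(Δρ/ρ₀)/Δz = 9.81 × 3.9014 × 10⁻³ / 59 = 6.4869 × 10⁻⁴ s⁻².
N = √(6.4869 × 10⁻⁴) = 0.025469 rad s⁻¹ ≈ 0.0255 rad s⁻¹.

0.0255 rad s⁻¹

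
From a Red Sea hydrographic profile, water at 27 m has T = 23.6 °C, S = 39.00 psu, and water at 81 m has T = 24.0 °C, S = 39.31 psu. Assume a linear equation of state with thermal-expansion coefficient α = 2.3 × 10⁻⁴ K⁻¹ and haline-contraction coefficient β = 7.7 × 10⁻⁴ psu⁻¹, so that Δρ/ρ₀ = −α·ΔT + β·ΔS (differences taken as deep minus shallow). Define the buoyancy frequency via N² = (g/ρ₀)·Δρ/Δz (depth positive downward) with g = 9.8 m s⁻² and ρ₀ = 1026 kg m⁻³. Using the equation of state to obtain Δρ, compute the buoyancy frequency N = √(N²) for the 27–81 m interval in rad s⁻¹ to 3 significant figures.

ΔT = +0.4 K, ΔS = +0.31 psu (deep − shallow).
Δρ/ρ₀ = −αΔT + βΔS = -9.20 × 10⁻⁵ + 2.387 × 10⁻⁴ = 1.467 × 10⁻⁴, so Δρ ≈ 0.1505 kg m⁻³.
N² = (g/ρ₀)·Δρ/Δz = g·(Δρ/ρ₀)/Δz = 9.8 × 1.467 × 10⁻⁴ / 54 = 2.6623 × 10⁻⁵ s⁻².
N = √(2.6623 × 10⁻⁵) = 5.1597 × 10⁻³ rad s⁻¹ ≈ 5.16 × 10⁻³ rad s⁻¹.

5.16 × 10⁻³ rad s⁻¹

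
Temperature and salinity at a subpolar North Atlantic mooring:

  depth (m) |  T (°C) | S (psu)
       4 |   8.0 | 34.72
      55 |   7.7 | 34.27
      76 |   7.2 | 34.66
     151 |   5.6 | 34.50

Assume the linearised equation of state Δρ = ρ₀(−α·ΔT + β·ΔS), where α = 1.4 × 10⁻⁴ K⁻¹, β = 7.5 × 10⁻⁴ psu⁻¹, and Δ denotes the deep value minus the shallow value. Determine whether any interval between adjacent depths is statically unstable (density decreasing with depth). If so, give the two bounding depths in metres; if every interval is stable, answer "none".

Evaluate Δρ/ρ₀ = −αΔT + βΔS across each adjacent pair:
  4–55 m: −αΔT+βΔS = −(1.4 × 10⁻⁴)(-0.3)+(7.5 × 10⁻⁴)(-0.45) = -3.0 × 10⁻⁴ → UNSTABLE
  55–76 m: −αΔT+βΔS = −(1.4 × 10⁻⁴)(-0.5)+(7.5 × 10⁻⁴)(+0.39) = 3.6 × 10⁻⁴ → stable
  76–151 m: −αΔT+βΔS = −(1.4 × 10⁻⁴)(-1.6)+(7.5 × 10⁻⁴)(-0.16) = 1.0 × 10⁻⁴ → stable
The 4–55 m interval has Δρ < 0: lighter water underlies denser water.

4–55 m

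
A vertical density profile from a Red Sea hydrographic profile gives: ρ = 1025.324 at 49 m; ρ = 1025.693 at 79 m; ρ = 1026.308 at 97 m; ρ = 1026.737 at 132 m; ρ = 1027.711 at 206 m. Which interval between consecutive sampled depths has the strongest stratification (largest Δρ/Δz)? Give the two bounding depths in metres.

Compute the density gradient over each adjacent pair:
  49–79 m: Δρ/Δz = 0.369/30 = 0.012 kg m⁻⁴
  79–97 m: Δρ/Δz = 0.615/18 = 0.034 kg m⁻⁴
  97–132 m: Δρ/Δz = 0.429/35 = 0.012 kg m⁻⁴
  132–206 m: Δρ/Δz = 0.974/74 = 0.013 kg m⁻⁴
The largest gradient is in the 79–97 m interval — the pycnocline.

79–97 m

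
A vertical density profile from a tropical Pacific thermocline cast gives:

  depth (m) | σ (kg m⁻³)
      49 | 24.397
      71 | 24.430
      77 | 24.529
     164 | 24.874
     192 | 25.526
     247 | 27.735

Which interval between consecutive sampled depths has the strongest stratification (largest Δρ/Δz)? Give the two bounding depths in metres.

192–247 m

Compute the density gradient over each adjacent pair:
  49–71 m: Δρ/Δz = 0.033/22 = 1.5 × 10⁻³ kg m⁻⁴
  71–77 m: Δρ/Δz = 0.099/6 = 0.017 kg m⁻⁴
  77–164 m: Δρ/Δz = 0.345/87 = 4.0 × 10⁻³ kg m⁻⁴
  164–192 m: Δρ/Δz = 0.652/28 = 0.023 kg m⁻⁴
  192–247 m: Δρ/Δz = 2.209/55 = 0.040 kg m⁻⁴
The largest gradient is in the 192–247 m interval — the pycnocline.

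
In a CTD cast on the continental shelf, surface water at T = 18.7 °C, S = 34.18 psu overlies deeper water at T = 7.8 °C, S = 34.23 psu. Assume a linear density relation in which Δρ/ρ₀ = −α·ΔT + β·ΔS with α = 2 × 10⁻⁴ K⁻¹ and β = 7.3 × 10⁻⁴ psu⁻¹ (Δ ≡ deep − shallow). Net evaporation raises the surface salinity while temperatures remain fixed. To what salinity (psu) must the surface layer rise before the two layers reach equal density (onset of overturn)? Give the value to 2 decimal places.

Neutral buoyancy requires −α(T_deep − T_surf) + β(S_deep − S_surf′) = 0.
S_surf′ = S_deep − (α/β)·ΔT = 34.23 − (2 × 10⁻⁴/7.3 × 10⁻⁴)·(-10.9) = 37.2163 psu.
Increase required: 37.2163 − 34.18 = 3.0363 psu.

37.22 psu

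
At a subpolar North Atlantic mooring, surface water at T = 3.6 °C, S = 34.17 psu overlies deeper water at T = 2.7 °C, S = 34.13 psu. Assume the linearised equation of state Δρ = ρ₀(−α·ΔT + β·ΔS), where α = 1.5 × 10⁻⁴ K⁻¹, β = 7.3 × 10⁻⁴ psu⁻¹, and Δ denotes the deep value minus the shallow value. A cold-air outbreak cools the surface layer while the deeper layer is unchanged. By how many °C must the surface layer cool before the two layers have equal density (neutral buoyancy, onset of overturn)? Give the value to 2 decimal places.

0.71 °C

Neutral buoyancy requires Δρ = 0, i.e. −α(T_deep − T_surf′) + β(S_deep − S_surf) = 0.
T_surf′ = T_deep − (β/α)·ΔS = 2.7 − (7.3 × 10⁻⁴/1.5 × 10⁻⁴)·(-0.04) = 2.8947 °C.
Cooling required: 3.6 − (2.8947) = 0.7053 °C.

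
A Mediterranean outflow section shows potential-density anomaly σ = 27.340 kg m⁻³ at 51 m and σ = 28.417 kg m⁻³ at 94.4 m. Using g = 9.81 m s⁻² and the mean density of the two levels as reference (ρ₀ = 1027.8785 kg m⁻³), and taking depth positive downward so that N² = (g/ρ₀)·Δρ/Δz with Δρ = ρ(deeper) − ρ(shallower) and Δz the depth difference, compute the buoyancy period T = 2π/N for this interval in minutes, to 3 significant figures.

Δρ = 1028.417 − 1027.340 = 1.077 kg m⁻³ over Δz = 94.4 − 51 = 43.4 m.
N² = (9.81/1027.8785) × (1.077/43.4) = 2.3684 × 10⁻⁴ s⁻².
N = √(2.3684 × 10⁻⁴) = 0.015390 rad s⁻¹, so T = 2π/N = 408.26 s = 6.8043 min ≈ 6.80 min.

6.80 min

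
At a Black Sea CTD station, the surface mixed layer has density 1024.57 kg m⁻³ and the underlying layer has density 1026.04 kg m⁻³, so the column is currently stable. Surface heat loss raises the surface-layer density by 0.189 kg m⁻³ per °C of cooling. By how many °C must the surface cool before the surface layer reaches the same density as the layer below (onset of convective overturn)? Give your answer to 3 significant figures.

7.78 °C

Density deficit of the surface layer: 1026.04 − 1024.57 = 1.47 kg m⁻³.
Required change = 1.47 / 0.189 = 7.78 °C.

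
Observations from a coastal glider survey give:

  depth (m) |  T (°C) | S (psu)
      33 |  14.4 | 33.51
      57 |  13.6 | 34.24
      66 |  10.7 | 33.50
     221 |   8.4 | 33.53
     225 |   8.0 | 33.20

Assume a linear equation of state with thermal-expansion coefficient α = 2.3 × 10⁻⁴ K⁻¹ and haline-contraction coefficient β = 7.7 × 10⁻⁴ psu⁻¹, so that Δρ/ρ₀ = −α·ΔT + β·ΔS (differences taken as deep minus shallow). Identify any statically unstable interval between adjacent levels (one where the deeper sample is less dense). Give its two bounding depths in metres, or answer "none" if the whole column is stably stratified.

Evaluate Δρ/ρ₀ = −αΔT + βΔS across each adjacent pair:
  33–57 m: −αΔT+βΔS = −(2.3 × 10⁻⁴)(-0.8)+(7.7 × 10⁻⁴)(+0.73) = 7.5 × 10⁻⁴ → stable
  57–66 m: −αΔT+βΔS = −(2.3 × 10⁻⁴)(-2.9)+(7.7 × 10⁻⁴)(-0.74) = 9.7 × 10⁻⁵ → stable
  66–221 m: −αΔT+βΔS = −(2.3 × 10⁻⁴)(-2.3)+(7.7 × 10⁻⁴)(+0.03) = 5.5 × 10⁻⁴ → stable
  221–225 m: −αΔT+βΔS = −(2.3 × 10⁻⁴)(-0.4)+(7.7 × 10⁻⁴)(-0.33) = -1.6 × 10⁻⁴ → UNSTABLE
The 221–225 m interval has Δρ < 0: lighter water underlies denser water.

221–225 m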